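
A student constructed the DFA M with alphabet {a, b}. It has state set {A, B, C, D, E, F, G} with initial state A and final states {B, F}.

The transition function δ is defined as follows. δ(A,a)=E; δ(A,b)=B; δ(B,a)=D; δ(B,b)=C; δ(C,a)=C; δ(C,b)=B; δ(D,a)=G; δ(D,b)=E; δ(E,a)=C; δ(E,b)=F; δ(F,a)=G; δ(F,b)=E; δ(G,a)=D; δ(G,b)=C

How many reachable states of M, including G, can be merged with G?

Start with accepting vs non-accepting: {B,F} | {A,C,D,E,G}.
On input b, block {A,C,D,E,G} splits into {A,C,E} and {D,G}.
The partition is now stable with 3 blocks: {B,F} | {A,C,E} | {D,G}.
The equivalence class containing G is {D,G}, of size 2.

2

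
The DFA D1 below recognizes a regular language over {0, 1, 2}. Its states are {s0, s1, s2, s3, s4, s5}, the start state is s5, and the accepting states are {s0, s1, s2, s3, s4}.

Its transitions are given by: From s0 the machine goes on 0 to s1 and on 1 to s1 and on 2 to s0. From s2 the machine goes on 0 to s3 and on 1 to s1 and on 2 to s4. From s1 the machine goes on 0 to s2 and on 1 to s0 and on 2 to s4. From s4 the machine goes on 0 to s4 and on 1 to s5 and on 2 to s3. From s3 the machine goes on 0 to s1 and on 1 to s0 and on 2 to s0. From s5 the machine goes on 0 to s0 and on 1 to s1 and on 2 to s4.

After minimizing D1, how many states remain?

Initial partition by acceptance: {s0,s1,s2,s3,s4} | {s5}.
Split {s0,s1,s2,s3,s4} by δ(·,1) → {s0,s1,s2,s3} and {s4}.
Split {s0,s1,s2,s3} by δ(·,2) → {s0,s3} and {s1,s2}.
Split {s0,s3} by δ(·,1) → {s0} and {s3}.
Refine {s1,s2} on symbol 0: members go to different blocks, giving {s1} and {s2}.
Stable partition: {s0} | {s5} | {s4} | {s1} | {s3} | {s2} — 6 equivalence classes.

6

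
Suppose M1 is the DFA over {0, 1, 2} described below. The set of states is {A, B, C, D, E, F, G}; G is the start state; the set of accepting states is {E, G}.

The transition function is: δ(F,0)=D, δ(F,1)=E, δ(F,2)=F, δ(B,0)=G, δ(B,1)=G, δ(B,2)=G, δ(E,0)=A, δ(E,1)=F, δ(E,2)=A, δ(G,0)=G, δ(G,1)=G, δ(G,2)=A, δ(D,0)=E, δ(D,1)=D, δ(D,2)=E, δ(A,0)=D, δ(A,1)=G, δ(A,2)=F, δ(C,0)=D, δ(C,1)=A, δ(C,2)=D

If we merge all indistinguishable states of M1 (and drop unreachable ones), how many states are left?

Reachable states from the start: {A,D,E,F,G}. Unreachable: {B,C} — drop them.
Initial partition by acceptance: {E,G} | {A,D,F}.
Split {E,G} by δ(·,0) → {E} and {G}.
Refine {A,D,F} on symbol 0: members go to different blocks, giving {A,F} and {D}.
On input 1, block {A,F} splits into {A} and {F}.
No further refinement is possible. Final partition (5 blocks): {E} | {A} | {G} | {D} | {F}.

5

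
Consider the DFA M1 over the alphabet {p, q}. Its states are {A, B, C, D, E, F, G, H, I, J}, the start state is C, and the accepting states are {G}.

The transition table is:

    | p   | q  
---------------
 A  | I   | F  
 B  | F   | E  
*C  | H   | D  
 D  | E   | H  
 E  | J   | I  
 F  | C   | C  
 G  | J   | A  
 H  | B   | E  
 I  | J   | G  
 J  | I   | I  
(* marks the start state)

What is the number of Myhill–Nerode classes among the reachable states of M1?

10

Initial partition by acceptance: {G} | {A,B,C,D,E,F,H,I,J}.
On input q, block {A,B,C,D,E,F,H,I,J} splits into {A,B,C,D,E,F,H,J} and {I}.
On input p, block {A,B,C,D,E,F,H,J} splits into {B,C,D,E,F,H} and {A,J}.
On input p, block {B,C,D,E,F,H} splits into {B,C,D,F,H} and {E}.
On input p, block {B,C,D,F,H} splits into {B,C,F,H} and {D}.
On input q, block {B,C,F,H} splits into {B,H} and {C} and {F}.
On input p, block {B,H} splits into {B} and {H}.
Refine {A,J} on symbol q: members go to different blocks, giving {A} and {J}.
Stable partition: {G} | {B} | {I} | {A} | {E} | {D} | {C} | {F} | {H} | {J} — 10 equivalence classes.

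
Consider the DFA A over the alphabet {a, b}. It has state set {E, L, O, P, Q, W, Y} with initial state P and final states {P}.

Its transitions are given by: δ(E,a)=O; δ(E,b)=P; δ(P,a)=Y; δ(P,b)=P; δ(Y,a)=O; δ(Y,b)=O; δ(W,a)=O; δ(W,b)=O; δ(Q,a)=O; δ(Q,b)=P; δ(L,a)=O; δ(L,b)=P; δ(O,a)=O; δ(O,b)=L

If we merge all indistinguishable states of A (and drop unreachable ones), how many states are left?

First remove the unreachable states {E,Q,W}; 4 states remain.
Initial partition by acceptance: {P} | {L,O,Y}.
Refine {L,O,Y} on symbol b: members go to different blocks, giving {O,Y} and {L}.
On input b, block {O,Y} splits into {O} and {Y}.
The partition is now stable with 4 blocks: {P} | {O} | {L} | {Y}.

4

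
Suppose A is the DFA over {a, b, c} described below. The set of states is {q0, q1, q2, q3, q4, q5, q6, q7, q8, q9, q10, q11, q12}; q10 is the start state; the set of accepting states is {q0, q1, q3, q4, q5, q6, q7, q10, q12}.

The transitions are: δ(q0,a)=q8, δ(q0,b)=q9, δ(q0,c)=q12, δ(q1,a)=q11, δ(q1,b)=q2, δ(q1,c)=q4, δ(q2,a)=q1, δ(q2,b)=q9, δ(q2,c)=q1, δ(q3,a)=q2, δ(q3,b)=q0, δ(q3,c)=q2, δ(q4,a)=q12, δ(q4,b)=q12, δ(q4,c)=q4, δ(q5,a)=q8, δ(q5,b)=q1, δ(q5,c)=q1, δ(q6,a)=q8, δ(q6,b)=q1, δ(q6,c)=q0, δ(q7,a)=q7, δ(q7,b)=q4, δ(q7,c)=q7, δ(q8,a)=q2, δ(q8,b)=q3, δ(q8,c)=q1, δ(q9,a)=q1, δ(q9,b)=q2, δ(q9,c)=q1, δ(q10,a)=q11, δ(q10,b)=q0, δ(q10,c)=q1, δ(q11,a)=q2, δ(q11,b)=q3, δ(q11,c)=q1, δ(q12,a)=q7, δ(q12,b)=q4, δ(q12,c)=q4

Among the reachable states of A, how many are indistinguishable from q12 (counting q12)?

Reachable states from the start: {q0,q1,q2,q3,q4,q7,q8,q9,q10,q11,q12}. Unreachable: {q5,q6} — drop them.
Initial partition by acceptance: {q0,q1,q3,q4,q7,q10,q12} | {q2,q8,q9,q11}.
On input a, block {q0,q1,q3,q4,q7,q10,q12} splits into {q0,q1,q3,q10} and {q4,q7,q12}.
Refine {q0,q1,q3,q10} on symbol b: members go to different blocks, giving {q0,q1} and {q3,q10}.
Refine {q2,q8,q9,q11} on symbol a: members go to different blocks, giving {q2,q9} and {q8,q11}.
Refine {q3,q10} on symbol a: members go to different blocks, giving {q3} and {q10}.
Stable partition: {q0,q1} | {q2,q9} | {q4,q7,q12} | {q3} | {q8,q11} | {q10} — 6 equivalence classes.
The equivalence class containing q12 is {q4,q7,q12}, of size 3.

3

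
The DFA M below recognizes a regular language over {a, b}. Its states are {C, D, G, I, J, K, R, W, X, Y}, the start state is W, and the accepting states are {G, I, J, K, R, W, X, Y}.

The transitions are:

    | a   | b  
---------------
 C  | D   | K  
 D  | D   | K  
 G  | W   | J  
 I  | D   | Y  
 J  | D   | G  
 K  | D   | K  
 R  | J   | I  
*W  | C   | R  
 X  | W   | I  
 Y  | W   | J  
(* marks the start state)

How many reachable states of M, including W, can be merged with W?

3

Reachable states from the start: {C,D,G,I,J,K,R,W,Y}. Unreachable: {X} — drop them.
Initial partition by acceptance: {G,I,J,K,R,W,Y} | {C,D}.
On input a, block {G,I,J,K,R,W,Y} splits into {I,J,K,W} and {G,R,Y}.
Split {I,J,K,W} by δ(·,b) → {I,J,W} and {K}.
The partition is now stable with 4 blocks: {I,J,W} | {C,D} | {G,R,Y} | {K}.
The equivalence class containing W is {I,J,W}, of size 3.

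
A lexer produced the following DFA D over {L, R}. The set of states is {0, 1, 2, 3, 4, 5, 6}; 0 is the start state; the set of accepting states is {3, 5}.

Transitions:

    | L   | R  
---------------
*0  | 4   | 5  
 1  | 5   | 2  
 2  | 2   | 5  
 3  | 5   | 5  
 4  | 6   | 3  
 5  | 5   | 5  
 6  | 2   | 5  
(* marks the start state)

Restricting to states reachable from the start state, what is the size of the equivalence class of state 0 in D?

Reachable states from the start: {0,2,3,4,5,6}. Unreachable: {1} — drop them.
Start with accepting vs non-accepting: {3,5} | {0,2,4,6}.
No further refinement is possible. Final partition (2 blocks): {3,5} | {0,2,4,6}.
State 0 belongs to the block {0,2,4,6}, which has 4 states.

4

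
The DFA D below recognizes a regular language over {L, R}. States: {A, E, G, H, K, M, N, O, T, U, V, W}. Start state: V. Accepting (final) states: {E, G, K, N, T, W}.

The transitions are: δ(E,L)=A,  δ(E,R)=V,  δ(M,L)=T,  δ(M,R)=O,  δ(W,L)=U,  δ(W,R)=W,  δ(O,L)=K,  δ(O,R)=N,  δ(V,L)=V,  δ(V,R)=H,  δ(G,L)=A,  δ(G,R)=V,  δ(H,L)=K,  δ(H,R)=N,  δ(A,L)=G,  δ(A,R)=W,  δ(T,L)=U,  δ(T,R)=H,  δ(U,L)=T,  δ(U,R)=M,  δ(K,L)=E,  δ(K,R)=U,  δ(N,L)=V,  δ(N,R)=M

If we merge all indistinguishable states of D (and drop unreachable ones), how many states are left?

10

All states are reachable from the start state.
Initial partition by acceptance: {E,G,K,N,T,W} | {A,H,M,O,U,V}.
On input L, block {E,G,K,N,T,W} splits into {E,G,N,T,W} and {K}.
Refine {E,G,N,T,W} on symbol R: members go to different blocks, giving {E,G,N,T} and {W}.
Split {A,H,M,O,U,V} by δ(·,L) → {A,M,U} and {H,O} and {V}.
Split {E,G,N,T} by δ(·,L) → {E,G,T} and {N}.
Split {E,G,T} by δ(·,R) → {E,G} and {T}.
Refine {A,M,U} on symbol L: members go to different blocks, giving {M,U} and {A}.
On input R, block {M,U} splits into {U} and {M}.
No further refinement is possible. Final partition (10 blocks): {E,G} | {U} | {K} | {W} | {H,O} | {V} | {N} | {T} | {A} | {M}.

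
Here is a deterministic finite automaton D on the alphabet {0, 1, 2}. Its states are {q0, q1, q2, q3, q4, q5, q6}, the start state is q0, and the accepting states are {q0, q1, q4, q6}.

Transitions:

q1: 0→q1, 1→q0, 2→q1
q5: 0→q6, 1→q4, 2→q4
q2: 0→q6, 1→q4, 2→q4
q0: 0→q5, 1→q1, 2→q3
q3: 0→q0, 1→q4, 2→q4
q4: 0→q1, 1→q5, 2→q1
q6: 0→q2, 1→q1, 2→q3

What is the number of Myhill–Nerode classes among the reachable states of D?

P0 = {q0,q1,q4,q6} | {q2,q3,q5}.
Refine {q0,q1,q4,q6} on symbol 0: members go to different blocks, giving {q0,q6} and {q1,q4}.
Refine {q1,q4} on symbol 1: members go to different blocks, giving {q1} and {q4}.
No further refinement is possible. Final partition (4 blocks): {q0,q6} | {q2,q3,q5} | {q1} | {q4}.

4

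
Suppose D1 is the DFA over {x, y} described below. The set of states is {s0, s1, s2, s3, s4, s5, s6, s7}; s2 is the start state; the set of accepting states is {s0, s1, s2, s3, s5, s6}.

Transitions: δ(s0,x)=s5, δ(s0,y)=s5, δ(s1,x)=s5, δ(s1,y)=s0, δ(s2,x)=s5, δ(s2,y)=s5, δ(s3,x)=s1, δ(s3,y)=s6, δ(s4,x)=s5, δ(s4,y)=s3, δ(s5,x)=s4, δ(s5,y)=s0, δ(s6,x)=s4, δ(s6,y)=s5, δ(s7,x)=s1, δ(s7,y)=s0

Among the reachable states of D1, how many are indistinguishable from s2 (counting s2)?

2

States {s7} cannot be reached from the start state, so discard them.
Start with accepting vs non-accepting: {s0,s1,s2,s3,s5,s6} | {s4}.
On input x, block {s0,s1,s2,s3,s5,s6} splits into {s0,s1,s2,s3} and {s5,s6}.
Split {s0,s1,s2,s3} by δ(·,x) → {s0,s1,s2} and {s3}.
Split {s0,s1,s2} by δ(·,y) → {s0,s2} and {s1}.
Refine {s5,s6} on symbol y: members go to different blocks, giving {s5} and {s6}.
The partition is now stable with 6 blocks: {s0,s2} | {s4} | {s5} | {s3} | {s1} | {s6}.
The equivalence class containing s2 is {s0,s2}, of size 2.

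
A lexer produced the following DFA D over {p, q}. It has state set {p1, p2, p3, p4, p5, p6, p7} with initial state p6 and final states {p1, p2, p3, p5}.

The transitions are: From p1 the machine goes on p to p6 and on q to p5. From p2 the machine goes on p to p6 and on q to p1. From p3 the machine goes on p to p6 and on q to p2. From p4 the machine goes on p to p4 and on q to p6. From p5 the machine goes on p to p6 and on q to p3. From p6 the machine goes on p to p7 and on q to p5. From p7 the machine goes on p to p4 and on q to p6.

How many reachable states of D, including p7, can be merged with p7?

All states are reachable from the start state.
Initial partition by acceptance: {p1,p2,p3,p5} | {p4,p6,p7}.
Refine {p4,p6,p7} on symbol q: members go to different blocks, giving {p4,p7} and {p6}.
No further refinement is possible. Final partition (3 blocks): {p1,p2,p3,p5} | {p4,p7} | {p6}.
The equivalence class containing p7 is {p4,p7}, of size 2.

2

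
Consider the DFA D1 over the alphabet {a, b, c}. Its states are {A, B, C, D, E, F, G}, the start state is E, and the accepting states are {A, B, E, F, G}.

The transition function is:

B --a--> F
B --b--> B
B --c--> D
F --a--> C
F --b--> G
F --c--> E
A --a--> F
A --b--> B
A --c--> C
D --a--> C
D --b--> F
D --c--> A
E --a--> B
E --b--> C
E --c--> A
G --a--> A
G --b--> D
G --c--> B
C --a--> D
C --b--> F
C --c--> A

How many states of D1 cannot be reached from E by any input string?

0

Every one of the 7 states is reachable from E.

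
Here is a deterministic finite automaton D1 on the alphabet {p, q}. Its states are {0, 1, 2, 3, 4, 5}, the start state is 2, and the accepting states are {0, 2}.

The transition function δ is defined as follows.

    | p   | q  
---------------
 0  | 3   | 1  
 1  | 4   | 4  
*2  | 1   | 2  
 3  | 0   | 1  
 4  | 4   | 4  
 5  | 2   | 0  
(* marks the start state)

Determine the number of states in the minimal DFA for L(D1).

First remove the unreachable states {0,3,5}; 3 states remain.
P0 = {2} | {1,4}.
Stable partition: {2} | {1,4} — 2 equivalence classes.

2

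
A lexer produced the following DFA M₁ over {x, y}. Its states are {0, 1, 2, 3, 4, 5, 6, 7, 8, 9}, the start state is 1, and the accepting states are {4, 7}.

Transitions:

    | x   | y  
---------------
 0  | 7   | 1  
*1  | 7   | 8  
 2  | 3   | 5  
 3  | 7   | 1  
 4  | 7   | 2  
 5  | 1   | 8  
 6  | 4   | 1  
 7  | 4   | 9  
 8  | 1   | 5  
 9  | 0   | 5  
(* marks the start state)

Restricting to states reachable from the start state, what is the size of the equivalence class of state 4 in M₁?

2

Reachable states from the start: {0,1,2,3,4,5,7,8,9}. Unreachable: {6} — drop them.
P0 = {4,7} | {0,1,2,3,5,8,9}.
Split {0,1,2,3,5,8,9} by δ(·,x) → {2,5,8,9} and {0,1,3}.
Split {0,1,3} by δ(·,y) → {0,3} and {1}.
Split {2,5,8,9} by δ(·,x) → {2,9} and {5,8}.
Stable partition: {4,7} | {2,9} | {0,3} | {1} | {5,8} — 5 equivalence classes.
The equivalence class containing 4 is {4,7}, of size 2.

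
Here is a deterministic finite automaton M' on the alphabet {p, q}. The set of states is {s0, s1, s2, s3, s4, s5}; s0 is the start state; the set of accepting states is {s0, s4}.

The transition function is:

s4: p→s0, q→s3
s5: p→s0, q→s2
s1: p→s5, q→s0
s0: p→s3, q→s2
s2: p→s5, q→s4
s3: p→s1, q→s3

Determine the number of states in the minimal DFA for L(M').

Start with accepting vs non-accepting: {s0,s4} | {s1,s2,s3,s5}.
Refine {s0,s4} on symbol p: members go to different blocks, giving {s0} and {s4}.
On input p, block {s1,s2,s3,s5} splits into {s1,s2,s3} and {s5}.
Split {s1,s2,s3} by δ(·,p) → {s1,s2} and {s3}.
Split {s1,s2} by δ(·,q) → {s1} and {s2}.
No further refinement is possible. Final partition (6 blocks): {s0} | {s1} | {s4} | {s5} | {s3} | {s2}.

6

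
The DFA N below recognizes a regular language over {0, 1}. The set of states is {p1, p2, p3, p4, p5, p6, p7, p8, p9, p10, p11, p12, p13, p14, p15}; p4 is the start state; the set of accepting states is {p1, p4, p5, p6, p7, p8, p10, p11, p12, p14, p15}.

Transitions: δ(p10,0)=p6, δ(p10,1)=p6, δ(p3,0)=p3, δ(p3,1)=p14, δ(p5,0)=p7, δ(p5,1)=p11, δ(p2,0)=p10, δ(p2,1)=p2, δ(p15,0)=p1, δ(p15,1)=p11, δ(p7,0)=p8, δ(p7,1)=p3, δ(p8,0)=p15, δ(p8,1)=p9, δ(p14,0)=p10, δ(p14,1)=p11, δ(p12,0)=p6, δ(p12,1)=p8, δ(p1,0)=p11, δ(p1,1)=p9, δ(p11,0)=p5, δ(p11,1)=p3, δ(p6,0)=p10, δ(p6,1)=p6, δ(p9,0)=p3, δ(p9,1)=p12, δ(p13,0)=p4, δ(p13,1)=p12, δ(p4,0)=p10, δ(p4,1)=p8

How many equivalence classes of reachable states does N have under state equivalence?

6

First remove the unreachable states {p2,p13}; 13 states remain.
Initial partition by acceptance: {p1,p4,p5,p6,p7,p8,p10,p11,p12,p14,p15} | {p3,p9}.
Split {p1,p4,p5,p6,p7,p8,p10,p11,p12,p14,p15} by δ(·,1) → {p4,p5,p6,p10,p12,p14,p15} and {p1,p7,p8,p11}.
On input 0, block {p4,p5,p6,p10,p12,p14,p15} splits into {p4,p6,p10,p12,p14} and {p5,p15}.
Refine {p4,p6,p10,p12,p14} on symbol 1: members go to different blocks, giving {p4,p12,p14} and {p6,p10}.
Refine {p1,p7,p8,p11} on symbol 0: members go to different blocks, giving {p1,p7} and {p8,p11}.
The partition is now stable with 6 blocks: {p4,p12,p14} | {p3,p9} | {p1,p7} | {p5,p15} | {p6,p10} | {p8,p11}.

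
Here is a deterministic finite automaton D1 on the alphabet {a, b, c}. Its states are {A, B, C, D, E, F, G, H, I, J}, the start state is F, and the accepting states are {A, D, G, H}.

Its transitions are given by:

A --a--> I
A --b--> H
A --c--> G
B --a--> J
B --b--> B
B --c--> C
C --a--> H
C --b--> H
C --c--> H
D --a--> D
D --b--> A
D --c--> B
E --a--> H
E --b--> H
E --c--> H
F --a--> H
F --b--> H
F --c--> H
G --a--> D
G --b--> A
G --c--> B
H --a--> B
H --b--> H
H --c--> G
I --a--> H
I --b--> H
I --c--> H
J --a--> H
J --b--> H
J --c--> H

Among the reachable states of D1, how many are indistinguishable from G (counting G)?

Reachable states from the start: {A,B,C,D,F,G,H,I,J}. Unreachable: {E} — drop them.
Initial partition by acceptance: {A,D,G,H} | {B,C,F,I,J}.
Refine {A,D,G,H} on symbol a: members go to different blocks, giving {A,H} and {D,G}.
Refine {B,C,F,I,J} on symbol a: members go to different blocks, giving {C,F,I,J} and {B}.
Split {A,H} by δ(·,a) → {A} and {H}.
Stable partition: {A} | {C,F,I,J} | {D,G} | {B} | {H} — 5 equivalence classes.
The equivalence class containing G is {D,G}, of size 2.

2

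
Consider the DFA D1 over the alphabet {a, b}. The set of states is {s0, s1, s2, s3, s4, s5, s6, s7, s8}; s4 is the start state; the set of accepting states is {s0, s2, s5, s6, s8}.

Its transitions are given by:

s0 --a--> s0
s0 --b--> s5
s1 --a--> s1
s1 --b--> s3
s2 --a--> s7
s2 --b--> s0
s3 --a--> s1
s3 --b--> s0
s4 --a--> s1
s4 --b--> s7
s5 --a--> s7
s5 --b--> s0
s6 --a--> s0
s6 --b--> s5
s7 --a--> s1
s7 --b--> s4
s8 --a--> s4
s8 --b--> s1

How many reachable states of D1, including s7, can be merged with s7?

Reachable states from the start: {s0,s1,s3,s4,s5,s7}. Unreachable: {s2,s6,s8} — drop them.
Initial partition by acceptance: {s0,s5} | {s1,s3,s4,s7}.
On input a, block {s0,s5} splits into {s0} and {s5}.
Refine {s1,s3,s4,s7} on symbol b: members go to different blocks, giving {s1,s4,s7} and {s3}.
Split {s1,s4,s7} by δ(·,b) → {s4,s7} and {s1}.
The partition is now stable with 5 blocks: {s0} | {s4,s7} | {s5} | {s3} | {s1}.
State s7 belongs to the block {s4,s7}, which has 2 states.

2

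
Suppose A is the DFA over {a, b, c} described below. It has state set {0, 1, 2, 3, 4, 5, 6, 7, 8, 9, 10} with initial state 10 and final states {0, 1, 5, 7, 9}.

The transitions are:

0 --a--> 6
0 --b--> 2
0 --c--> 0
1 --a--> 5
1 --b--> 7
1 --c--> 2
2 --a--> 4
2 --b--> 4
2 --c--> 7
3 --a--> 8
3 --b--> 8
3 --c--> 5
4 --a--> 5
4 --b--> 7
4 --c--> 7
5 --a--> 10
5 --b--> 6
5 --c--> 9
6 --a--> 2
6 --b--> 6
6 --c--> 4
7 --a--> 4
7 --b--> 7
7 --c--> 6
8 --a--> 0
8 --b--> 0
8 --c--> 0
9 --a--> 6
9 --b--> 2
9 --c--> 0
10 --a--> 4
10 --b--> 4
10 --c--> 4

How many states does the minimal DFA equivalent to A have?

7

Reachable states from the start: {0,2,4,5,6,7,9,10}. Unreachable: {1,3,8} — drop them.
Initial partition by acceptance: {0,5,7,9} | {2,4,6,10}.
On input b, block {0,5,7,9} splits into {0,5,9} and {7}.
Split {2,4,6,10} by δ(·,a) → {2,6,10} and {4}.
On input a, block {2,6,10} splits into {2,10} and {6}.
Refine {0,5,9} on symbol a: members go to different blocks, giving {0,9} and {5}.
On input c, block {2,10} splits into {2} and {10}.
The partition is now stable with 7 blocks: {0,9} | {2} | {7} | {4} | {6} | {5} | {10}.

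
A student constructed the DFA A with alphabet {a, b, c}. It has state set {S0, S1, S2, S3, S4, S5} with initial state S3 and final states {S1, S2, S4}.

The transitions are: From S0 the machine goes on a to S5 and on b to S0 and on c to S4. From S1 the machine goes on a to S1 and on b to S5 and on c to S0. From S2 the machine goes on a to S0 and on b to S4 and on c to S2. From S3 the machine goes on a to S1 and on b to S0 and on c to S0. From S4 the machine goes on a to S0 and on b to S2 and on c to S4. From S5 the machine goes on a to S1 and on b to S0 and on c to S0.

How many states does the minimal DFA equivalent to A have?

4

All states are reachable from the start state.
P0 = {S1,S2,S4} | {S0,S3,S5}.
Split {S1,S2,S4} by δ(·,a) → {S2,S4} and {S1}.
On input a, block {S0,S3,S5} splits into {S3,S5} and {S0}.
The partition is now stable with 4 blocks: {S2,S4} | {S3,S5} | {S1} | {S0}.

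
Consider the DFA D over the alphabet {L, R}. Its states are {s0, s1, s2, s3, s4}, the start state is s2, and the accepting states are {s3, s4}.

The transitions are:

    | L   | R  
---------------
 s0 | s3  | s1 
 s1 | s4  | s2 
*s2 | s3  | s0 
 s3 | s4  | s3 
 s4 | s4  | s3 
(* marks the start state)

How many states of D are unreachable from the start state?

0

Exploring from s2, all states are eventually visited, so none are unreachable.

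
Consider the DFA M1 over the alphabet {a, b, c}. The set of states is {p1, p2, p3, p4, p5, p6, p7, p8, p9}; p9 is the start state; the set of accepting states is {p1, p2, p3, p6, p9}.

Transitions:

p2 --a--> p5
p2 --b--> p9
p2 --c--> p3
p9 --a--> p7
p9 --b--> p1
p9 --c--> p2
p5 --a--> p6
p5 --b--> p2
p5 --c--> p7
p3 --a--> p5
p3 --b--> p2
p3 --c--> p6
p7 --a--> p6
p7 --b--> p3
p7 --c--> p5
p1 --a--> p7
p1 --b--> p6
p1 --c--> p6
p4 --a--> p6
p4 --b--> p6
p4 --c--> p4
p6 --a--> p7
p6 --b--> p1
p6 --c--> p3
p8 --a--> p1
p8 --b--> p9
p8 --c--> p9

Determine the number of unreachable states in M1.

2

Starting at p9 and following transitions, the reachable set is {p1, p2, p3, p5, p6, p7, p9}. That leaves p4, p8 unreachable — 2 in total.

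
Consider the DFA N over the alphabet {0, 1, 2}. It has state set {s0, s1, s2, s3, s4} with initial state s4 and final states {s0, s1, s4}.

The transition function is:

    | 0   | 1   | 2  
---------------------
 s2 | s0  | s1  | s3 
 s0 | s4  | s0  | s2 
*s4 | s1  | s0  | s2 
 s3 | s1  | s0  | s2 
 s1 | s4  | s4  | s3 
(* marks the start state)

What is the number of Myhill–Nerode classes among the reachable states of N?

All states are reachable from the start state.
Start with accepting vs non-accepting: {s0,s1,s4} | {s2,s3}.
The partition is now stable with 2 blocks: {s0,s1,s4} | {s2,s3}.

2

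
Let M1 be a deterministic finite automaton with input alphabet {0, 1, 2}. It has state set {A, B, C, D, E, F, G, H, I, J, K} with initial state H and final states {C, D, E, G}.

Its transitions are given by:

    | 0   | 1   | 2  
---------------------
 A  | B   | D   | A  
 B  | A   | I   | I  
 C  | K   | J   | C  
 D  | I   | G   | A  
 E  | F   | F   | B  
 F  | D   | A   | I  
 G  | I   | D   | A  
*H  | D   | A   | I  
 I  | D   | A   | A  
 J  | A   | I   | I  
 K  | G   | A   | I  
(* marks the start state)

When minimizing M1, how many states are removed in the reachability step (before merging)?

5

No path from H leads to C, E, F, J, K; the other 6 states are all reachable.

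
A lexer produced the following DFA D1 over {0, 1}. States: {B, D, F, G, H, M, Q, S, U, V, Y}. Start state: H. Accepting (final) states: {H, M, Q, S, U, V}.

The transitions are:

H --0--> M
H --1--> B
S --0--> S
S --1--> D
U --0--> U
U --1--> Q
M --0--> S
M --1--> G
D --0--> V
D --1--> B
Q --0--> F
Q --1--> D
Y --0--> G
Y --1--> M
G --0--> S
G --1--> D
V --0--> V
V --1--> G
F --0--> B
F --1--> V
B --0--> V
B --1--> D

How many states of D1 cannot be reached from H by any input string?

No path from H leads to F, Q, U, Y; the other 7 states are all reachable.

4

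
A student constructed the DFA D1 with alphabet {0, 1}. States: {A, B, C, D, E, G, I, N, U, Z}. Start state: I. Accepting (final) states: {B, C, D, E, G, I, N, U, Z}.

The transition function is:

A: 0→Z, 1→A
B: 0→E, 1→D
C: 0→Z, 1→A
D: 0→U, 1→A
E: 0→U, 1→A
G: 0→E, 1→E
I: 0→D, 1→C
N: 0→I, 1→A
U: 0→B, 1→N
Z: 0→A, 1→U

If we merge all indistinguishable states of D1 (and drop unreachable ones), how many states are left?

Reachable states from the start: {A,B,C,D,E,I,N,U,Z}. Unreachable: {G} — drop them.
P0 = {B,C,D,E,I,N,U,Z} | {A}.
Refine {B,C,D,E,I,N,U,Z} on symbol 0: members go to different blocks, giving {B,C,D,E,I,N,U} and {Z}.
Split {B,C,D,E,I,N,U} by δ(·,0) → {B,D,E,I,N,U} and {C}.
On input 1, block {B,D,E,I,N,U} splits into {D,E,N} and {B,U} and {I}.
Refine {D,E,N} on symbol 0: members go to different blocks, giving {D,E} and {N}.
Refine {B,U} on symbol 0: members go to different blocks, giving {B} and {U}.
The partition is now stable with 8 blocks: {D,E} | {A} | {Z} | {C} | {B} | {I} | {N} | {U}.

8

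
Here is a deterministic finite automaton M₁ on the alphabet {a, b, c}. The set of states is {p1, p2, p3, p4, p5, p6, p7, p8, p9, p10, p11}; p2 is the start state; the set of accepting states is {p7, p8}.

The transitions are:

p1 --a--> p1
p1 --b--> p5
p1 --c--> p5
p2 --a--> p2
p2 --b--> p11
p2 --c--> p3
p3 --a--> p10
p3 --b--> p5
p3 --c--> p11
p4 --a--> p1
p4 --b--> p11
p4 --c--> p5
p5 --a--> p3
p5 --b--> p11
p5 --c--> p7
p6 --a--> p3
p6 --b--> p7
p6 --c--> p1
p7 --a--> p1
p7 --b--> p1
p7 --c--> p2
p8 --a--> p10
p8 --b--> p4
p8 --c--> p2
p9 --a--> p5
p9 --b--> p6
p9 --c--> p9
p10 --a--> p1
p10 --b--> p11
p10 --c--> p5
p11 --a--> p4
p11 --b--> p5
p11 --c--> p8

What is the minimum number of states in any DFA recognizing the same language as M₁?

First remove the unreachable states {p6,p9}; 9 states remain.
Initial partition by acceptance: {p7,p8} | {p1,p2,p3,p4,p5,p10,p11}.
Refine {p1,p2,p3,p4,p5,p10,p11} on symbol c: members go to different blocks, giving {p1,p2,p3,p4,p10} and {p5,p11}.
On input c, block {p1,p2,p3,p4,p10} splits into {p1,p3,p4,p10} and {p2}.
No further refinement is possible. Final partition (4 blocks): {p7,p8} | {p1,p3,p4,p10} | {p5,p11} | {p2}.

4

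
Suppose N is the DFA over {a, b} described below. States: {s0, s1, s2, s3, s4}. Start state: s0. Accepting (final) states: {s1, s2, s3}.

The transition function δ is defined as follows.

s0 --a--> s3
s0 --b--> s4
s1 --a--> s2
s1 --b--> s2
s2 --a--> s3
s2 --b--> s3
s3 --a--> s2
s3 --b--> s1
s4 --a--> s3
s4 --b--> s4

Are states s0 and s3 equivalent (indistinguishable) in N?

No

P0 = {s1,s2,s3} | {s0,s4}.
The partition is now stable with 2 blocks: {s1,s2,s3} | {s0,s4}.
s0 and s3 end up in different blocks, so they are distinguishable. For instance, the string 'ε' is accepted from only s3.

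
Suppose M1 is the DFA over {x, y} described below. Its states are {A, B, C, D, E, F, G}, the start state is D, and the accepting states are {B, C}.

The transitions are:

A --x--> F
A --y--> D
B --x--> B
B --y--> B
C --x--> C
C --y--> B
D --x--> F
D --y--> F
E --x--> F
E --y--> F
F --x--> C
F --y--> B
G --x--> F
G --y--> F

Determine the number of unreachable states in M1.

No path from D leads to A, E, G; the other 4 states are all reachable.

3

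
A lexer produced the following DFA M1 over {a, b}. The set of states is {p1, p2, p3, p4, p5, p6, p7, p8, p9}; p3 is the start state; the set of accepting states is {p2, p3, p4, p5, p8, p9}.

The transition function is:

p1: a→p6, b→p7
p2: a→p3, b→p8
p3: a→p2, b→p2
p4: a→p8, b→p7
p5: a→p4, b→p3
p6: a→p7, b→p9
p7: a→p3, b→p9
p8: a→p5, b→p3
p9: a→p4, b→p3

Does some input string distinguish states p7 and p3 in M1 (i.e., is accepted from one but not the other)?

Yes

First remove the unreachable states {p1,p6}; 7 states remain.
Initial partition by acceptance: {p2,p3,p4,p5,p8,p9} | {p7}.
On input b, block {p2,p3,p4,p5,p8,p9} splits into {p2,p3,p5,p8,p9} and {p4}.
Refine {p2,p3,p5,p8,p9} on symbol a: members go to different blocks, giving {p2,p3,p8} and {p5,p9}.
On input a, block {p2,p3,p8} splits into {p2,p3} and {p8}.
Refine {p2,p3} on symbol b: members go to different blocks, giving {p2} and {p3}.
Stable partition: {p2} | {p7} | {p4} | {p5,p9} | {p8} | {p3} — 6 equivalence classes.
p7 and p3 end up in different blocks, so they are distinguishable. For instance, the string 'ε' is accepted from only p3.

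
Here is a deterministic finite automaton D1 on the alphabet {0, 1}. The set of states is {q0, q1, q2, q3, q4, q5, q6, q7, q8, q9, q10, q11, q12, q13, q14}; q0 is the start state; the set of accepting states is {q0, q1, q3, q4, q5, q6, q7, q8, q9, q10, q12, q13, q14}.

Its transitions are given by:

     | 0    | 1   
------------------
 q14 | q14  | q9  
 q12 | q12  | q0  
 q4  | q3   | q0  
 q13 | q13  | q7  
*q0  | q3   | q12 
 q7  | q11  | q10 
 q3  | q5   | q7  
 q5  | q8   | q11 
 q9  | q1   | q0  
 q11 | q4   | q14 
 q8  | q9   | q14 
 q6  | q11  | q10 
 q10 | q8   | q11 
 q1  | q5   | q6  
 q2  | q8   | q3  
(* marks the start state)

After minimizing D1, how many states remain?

9

Reachable states from the start: {q0,q1,q3,q4,q5,q6,q7,q8,q9,q10,q11,q12,q14}. Unreachable: {q2,q13} — drop them.
Start with accepting vs non-accepting: {q0,q1,q3,q4,q5,q6,q7,q8,q9,q10,q12,q14} | {q11}.
Split {q0,q1,q3,q4,q5,q6,q7,q8,q9,q10,q12,q14} by δ(·,0) → {q0,q1,q3,q4,q5,q8,q9,q10,q12,q14} and {q6,q7}.
Split {q0,q1,q3,q4,q5,q8,q9,q10,q12,q14} by δ(·,1) → {q0,q4,q8,q9,q12,q14} and {q1,q3} and {q5,q10}.
Refine {q0,q4,q8,q9,q12,q14} on symbol 0: members go to different blocks, giving {q0,q4,q9} and {q8,q12,q14}.
On input 1, block {q0,q4,q9} splits into {q4,q9} and {q0}.
Refine {q8,q12,q14} on symbol 0: members go to different blocks, giving {q12,q14} and {q8}.
Split {q12,q14} by δ(·,1) → {q12} and {q14}.
No further refinement is possible. Final partition (9 blocks): {q4,q9} | {q11} | {q6,q7} | {q1,q3} | {q5,q10} | {q12} | {q0} | {q8} | {q14}.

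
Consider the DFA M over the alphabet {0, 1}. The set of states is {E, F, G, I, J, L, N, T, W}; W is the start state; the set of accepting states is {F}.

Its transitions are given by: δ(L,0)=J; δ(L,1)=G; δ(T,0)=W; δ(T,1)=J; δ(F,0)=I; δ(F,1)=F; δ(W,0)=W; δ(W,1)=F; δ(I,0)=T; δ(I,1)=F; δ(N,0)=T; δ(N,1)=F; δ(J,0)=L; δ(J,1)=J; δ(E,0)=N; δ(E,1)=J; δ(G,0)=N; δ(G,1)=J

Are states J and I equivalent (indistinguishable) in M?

States {E} cannot be reached from the start state, so discard them.
P0 = {F} | {G,I,J,L,N,T,W}.
Split {G,I,J,L,N,T,W} by δ(·,1) → {G,J,L,T} and {I,N,W}.
Refine {G,J,L,T} on symbol 0: members go to different blocks, giving {G,T} and {J,L}.
On input 0, block {I,N,W} splits into {I,N} and {W}.
On input 0, block {G,T} splits into {G} and {T}.
Split {J,L} by δ(·,1) → {L} and {J}.
Stable partition: {F} | {G} | {I,N} | {L} | {W} | {T} | {J} — 7 equivalence classes.
J and I end up in different blocks, so they are distinguishable. For instance, the string '1' is accepted from only I.

No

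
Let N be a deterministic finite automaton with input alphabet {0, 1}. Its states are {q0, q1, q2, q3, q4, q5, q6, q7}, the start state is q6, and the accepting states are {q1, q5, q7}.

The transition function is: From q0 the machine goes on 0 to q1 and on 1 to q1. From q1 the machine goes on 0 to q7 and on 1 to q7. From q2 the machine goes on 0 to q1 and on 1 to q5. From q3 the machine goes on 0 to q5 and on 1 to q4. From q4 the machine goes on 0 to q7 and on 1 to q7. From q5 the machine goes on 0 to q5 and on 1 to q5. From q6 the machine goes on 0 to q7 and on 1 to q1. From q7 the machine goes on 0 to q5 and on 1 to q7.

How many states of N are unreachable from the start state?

Starting at q6 and following transitions, the reachable set is {q1, q5, q6, q7}. That leaves q0, q2, q3, q4 unreachable — 4 in total.

4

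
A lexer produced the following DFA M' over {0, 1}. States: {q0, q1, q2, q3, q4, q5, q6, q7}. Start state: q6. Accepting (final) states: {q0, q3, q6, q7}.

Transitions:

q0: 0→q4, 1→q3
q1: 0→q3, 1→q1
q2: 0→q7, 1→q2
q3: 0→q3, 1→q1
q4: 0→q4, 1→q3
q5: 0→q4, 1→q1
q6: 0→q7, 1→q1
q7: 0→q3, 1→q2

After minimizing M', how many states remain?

Reachable states from the start: {q1,q2,q3,q6,q7}. Unreachable: {q0,q4,q5} — drop them.
Start with accepting vs non-accepting: {q3,q6,q7} | {q1,q2}.
The partition is now stable with 2 blocks: {q3,q6,q7} | {q1,q2}.

2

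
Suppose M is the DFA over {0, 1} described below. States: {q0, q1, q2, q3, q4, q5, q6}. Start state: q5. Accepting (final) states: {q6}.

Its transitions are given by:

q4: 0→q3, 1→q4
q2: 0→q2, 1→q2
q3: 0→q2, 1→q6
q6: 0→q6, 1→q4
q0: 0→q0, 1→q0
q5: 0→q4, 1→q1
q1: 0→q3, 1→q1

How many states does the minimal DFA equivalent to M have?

Reachable states from the start: {q1,q2,q3,q4,q5,q6}. Unreachable: {q0} — drop them.
Initial partition by acceptance: {q6} | {q1,q2,q3,q4,q5}.
Refine {q1,q2,q3,q4,q5} on symbol 1: members go to different blocks, giving {q1,q2,q4,q5} and {q3}.
Split {q1,q2,q4,q5} by δ(·,0) → {q1,q4} and {q2,q5}.
On input 0, block {q2,q5} splits into {q2} and {q5}.
Stable partition: {q6} | {q1,q4} | {q3} | {q2} | {q5} — 5 equivalence classes.

5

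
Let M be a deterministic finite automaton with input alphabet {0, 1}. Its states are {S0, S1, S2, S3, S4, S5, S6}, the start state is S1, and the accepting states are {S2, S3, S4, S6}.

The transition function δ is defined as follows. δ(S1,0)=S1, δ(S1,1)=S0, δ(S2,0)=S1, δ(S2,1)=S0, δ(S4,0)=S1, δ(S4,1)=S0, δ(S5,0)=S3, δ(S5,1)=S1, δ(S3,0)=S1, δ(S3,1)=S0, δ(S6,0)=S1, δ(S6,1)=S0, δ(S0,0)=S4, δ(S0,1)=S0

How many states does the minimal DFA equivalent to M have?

First remove the unreachable states {S2,S3,S5,S6}; 3 states remain.
Start with accepting vs non-accepting: {S4} | {S0,S1}.
Refine {S0,S1} on symbol 0: members go to different blocks, giving {S0} and {S1}.
No further refinement is possible. Final partition (3 blocks): {S4} | {S0} | {S1}.

3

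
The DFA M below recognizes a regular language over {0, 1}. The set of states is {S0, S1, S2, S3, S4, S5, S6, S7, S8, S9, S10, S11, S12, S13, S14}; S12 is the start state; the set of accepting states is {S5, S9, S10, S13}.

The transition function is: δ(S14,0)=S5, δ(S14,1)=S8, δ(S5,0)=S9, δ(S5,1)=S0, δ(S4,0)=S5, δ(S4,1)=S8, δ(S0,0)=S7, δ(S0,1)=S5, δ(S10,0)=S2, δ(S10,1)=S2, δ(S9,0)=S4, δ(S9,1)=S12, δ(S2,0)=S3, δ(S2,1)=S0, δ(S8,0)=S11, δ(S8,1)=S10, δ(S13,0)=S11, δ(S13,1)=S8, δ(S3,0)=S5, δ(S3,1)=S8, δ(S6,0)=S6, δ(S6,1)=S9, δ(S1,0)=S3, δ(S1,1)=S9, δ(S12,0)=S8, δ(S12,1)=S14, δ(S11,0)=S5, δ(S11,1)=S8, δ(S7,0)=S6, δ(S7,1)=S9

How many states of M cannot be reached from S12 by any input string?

No path from S12 leads to S1, S13; the other 13 states are all reachable.

2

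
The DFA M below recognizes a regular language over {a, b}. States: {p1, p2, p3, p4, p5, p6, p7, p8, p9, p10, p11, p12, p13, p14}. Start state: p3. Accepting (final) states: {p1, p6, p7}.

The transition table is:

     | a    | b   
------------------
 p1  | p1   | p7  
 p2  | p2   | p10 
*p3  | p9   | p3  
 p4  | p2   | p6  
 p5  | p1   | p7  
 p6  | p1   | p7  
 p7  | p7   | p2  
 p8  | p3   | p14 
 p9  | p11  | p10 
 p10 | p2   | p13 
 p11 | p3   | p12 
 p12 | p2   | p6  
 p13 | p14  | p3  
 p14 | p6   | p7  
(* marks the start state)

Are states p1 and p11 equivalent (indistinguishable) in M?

No

Reachable states from the start: {p1,p2,p3,p6,p7,p9,p10,p11,p12,p13,p14}. Unreachable: {p4,p5,p8} — drop them.
Start with accepting vs non-accepting: {p1,p6,p7} | {p2,p3,p9,p10,p11,p12,p13,p14}.
Refine {p1,p6,p7} on symbol b: members go to different blocks, giving {p1,p6} and {p7}.
Split {p2,p3,p9,p10,p11,p12,p13,p14} by δ(·,a) → {p2,p3,p9,p10,p11,p12,p13} and {p14}.
Split {p2,p3,p9,p10,p11,p12,p13} by δ(·,a) → {p2,p3,p9,p10,p11,p12} and {p13}.
On input b, block {p2,p3,p9,p10,p11,p12} splits into {p2,p3,p9,p11} and {p10} and {p12}.
On input b, block {p2,p3,p9,p11} splits into {p2,p9} and {p3} and {p11}.
On input a, block {p2,p9} splits into {p2} and {p9}.
Stable partition: {p1,p6} | {p2} | {p7} | {p14} | {p13} | {p10} | {p12} | {p3} | {p11} | {p9} — 10 equivalence classes.
p1 and p11 end up in different blocks, so they are distinguishable. For instance, the string 'ε' is accepted from only p1.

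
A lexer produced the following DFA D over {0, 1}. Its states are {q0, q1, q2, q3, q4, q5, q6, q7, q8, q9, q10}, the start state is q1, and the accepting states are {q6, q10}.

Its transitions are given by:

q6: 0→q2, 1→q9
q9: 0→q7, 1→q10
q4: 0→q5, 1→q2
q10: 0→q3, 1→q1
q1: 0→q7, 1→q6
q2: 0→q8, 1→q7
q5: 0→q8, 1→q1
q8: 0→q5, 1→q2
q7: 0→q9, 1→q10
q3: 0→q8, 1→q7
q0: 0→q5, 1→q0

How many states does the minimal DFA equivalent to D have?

4

States {q0,q4} cannot be reached from the start state, so discard them.
Initial partition by acceptance: {q6,q10} | {q1,q2,q3,q5,q7,q8,q9}.
On input 1, block {q1,q2,q3,q5,q7,q8,q9} splits into {q2,q3,q5,q8} and {q1,q7,q9}.
Refine {q2,q3,q5,q8} on symbol 1: members go to different blocks, giving {q2,q3,q5} and {q8}.
Stable partition: {q6,q10} | {q2,q3,q5} | {q1,q7,q9} | {q8} — 4 equivalence classes.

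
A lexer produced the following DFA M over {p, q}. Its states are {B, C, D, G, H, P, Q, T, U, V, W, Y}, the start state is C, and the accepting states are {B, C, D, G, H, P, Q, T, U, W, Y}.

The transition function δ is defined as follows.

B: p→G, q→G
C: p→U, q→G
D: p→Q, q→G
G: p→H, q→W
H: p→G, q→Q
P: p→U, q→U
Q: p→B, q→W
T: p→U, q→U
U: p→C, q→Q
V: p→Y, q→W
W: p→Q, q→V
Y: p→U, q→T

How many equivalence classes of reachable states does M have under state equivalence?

7

States {D,P} cannot be reached from the start state, so discard them.
Initial partition by acceptance: {B,C,G,H,Q,T,U,W,Y} | {V}.
Refine {B,C,G,H,Q,T,U,W,Y} on symbol q: members go to different blocks, giving {B,C,G,H,Q,T,U,Y} and {W}.
Split {B,C,G,H,Q,T,U,Y} by δ(·,q) → {B,C,H,T,U,Y} and {G,Q}.
Refine {B,C,H,T,U,Y} on symbol p: members go to different blocks, giving {C,T,U,Y} and {B,H}.
On input q, block {C,T,U,Y} splits into {T,Y} and {C,U}.
Refine {T,Y} on symbol q: members go to different blocks, giving {T} and {Y}.
Stable partition: {T} | {V} | {W} | {G,Q} | {B,H} | {C,U} | {Y} — 7 equivalence classes.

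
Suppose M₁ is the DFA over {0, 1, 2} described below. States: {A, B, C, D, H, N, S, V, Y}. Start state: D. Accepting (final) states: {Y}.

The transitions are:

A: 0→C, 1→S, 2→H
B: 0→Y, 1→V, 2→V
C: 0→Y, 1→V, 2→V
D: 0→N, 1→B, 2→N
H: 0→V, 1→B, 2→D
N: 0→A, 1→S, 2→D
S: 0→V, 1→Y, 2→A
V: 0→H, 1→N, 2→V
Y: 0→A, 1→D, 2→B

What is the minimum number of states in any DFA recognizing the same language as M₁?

8

Initial partition by acceptance: {Y} | {A,B,C,D,H,N,S,V}.
Split {A,B,C,D,H,N,S,V} by δ(·,0) → {A,D,H,N,S,V} and {B,C}.
Split {A,D,H,N,S,V} by δ(·,0) → {D,H,N,S,V} and {A}.
Refine {D,H,N,S,V} on symbol 0: members go to different blocks, giving {D,H,S,V} and {N}.
Split {D,H,S,V} by δ(·,0) → {H,S,V} and {D}.
On input 1, block {H,S,V} splits into {H} and {S} and {V}.
The partition is now stable with 8 blocks: {Y} | {H} | {B,C} | {A} | {N} | {D} | {S} | {V}.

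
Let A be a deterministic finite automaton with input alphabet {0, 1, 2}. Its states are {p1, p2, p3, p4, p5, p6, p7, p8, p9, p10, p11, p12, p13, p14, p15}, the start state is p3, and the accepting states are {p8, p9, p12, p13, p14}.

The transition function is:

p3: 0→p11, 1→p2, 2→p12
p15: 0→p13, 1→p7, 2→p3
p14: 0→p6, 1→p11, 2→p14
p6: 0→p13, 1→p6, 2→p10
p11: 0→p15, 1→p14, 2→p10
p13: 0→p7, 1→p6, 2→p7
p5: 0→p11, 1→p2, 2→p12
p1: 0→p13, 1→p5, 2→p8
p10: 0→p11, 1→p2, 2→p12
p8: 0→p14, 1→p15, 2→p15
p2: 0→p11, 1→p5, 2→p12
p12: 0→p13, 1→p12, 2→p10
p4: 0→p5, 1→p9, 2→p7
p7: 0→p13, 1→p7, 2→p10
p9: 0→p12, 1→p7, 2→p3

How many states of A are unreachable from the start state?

4

Starting at p3 and following transitions, the reachable set is {p2, p3, p5, p6, p7, p10, p11, p12, p13, p14, p15}. That leaves p1, p4, p8, p9 unreachable — 4 in total.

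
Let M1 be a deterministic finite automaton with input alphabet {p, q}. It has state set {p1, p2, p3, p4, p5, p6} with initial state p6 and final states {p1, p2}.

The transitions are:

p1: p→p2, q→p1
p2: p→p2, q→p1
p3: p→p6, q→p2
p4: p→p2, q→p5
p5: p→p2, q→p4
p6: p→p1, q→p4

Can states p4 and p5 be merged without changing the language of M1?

Yes

Reachable states from the start: {p1,p2,p4,p5,p6}. Unreachable: {p3} — drop them.
P0 = {p1,p2} | {p4,p5,p6}.
No further refinement is possible. Final partition (2 blocks): {p1,p2} | {p4,p5,p6}.
p4 and p5 lie in the same block of the stable partition, so they are equivalent — no string distinguishes them.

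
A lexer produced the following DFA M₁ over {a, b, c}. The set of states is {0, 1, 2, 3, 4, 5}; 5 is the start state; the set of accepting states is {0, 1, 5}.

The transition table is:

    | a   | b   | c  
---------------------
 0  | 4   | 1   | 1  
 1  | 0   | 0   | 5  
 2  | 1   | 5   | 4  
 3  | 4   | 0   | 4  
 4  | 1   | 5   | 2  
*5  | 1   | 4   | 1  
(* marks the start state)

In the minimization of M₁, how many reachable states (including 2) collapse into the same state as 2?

2

Reachable states from the start: {0,1,2,4,5}. Unreachable: {3} — drop them.
Start with accepting vs non-accepting: {0,1,5} | {2,4}.
Split {0,1,5} by δ(·,a) → {1,5} and {0}.
Refine {1,5} on symbol a: members go to different blocks, giving {1} and {5}.
Stable partition: {1} | {2,4} | {0} | {5} — 4 equivalence classes.
The equivalence class containing 2 is {2,4}, of size 2.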